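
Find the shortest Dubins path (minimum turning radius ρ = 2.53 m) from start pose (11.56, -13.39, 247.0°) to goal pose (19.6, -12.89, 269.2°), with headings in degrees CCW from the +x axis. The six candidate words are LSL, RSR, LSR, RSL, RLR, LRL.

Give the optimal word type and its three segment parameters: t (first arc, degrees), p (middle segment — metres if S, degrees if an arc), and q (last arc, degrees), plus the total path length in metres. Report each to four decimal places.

RLR: t = 19.4213°, p = 258.2247°, q = 216.6034°, L = 21.8245 m

Let ψ = atan2(Δy, Δx) = atan2(0.50, 8.04) = 3.5586° be the start→goal bearing.
Normalize: d = |goal − start| / ρ = 8.055532/2.53 = 3.184005, α = (θ_start − ψ) mod 360° = 243.4414° = 4.248854 rad, β = (θ_goal − ψ) mod 360° = 265.6414° = 4.636317 rad.
Common terms: sin α = -0.894478, cos α = -0.447113, sin β = -0.997108, cos β = -0.075998, cos(α−β) = 0.925871, d² = 10.137887. Work in radians in the unit-radius frame; every candidate has L = ρ·(t + p + q).
LSL: p² = 2 + d² − 2cos(α−β) + 2d(sin α − sin β) = 10.939696; p = √p² = 3.307521; φ = atan2(cos β − cos α, d + sin α − sin β) = 0.112440 rad; t = (φ − α) mod 2π = 2.146771 rad, q = (β − φ) mod 2π = 4.523877 rad → L = 2.53·(2.146771 + 3.307521 + 4.523877) = 2.53·9.978170 = 25.244769 m
RSR: p² = 2 + d² − 2cos(α−β) + 2d(sin β − sin α) = 9.632595; p = √p² = 3.103642; φ = atan2(cos α − cos β, d − sin α + sin β) = -0.119861 rad; t = (α − φ) mod 2π = 4.368715 rad, q = (φ − β) mod 2π = 1.527007 rad → L = 2.53·(4.368715 + 3.103642 + 1.527007) = 2.53·8.999364 = 22.768392 m
LSR: p² = d² − 2 + 2cos(α−β) + 2d(sin α + sin β) = -2.056007 < 0 → infeasible
RSL: p² = d² − 2 + 2cos(α−β) − 2d(sin α + sin β) = 22.035263; p = √p² = 4.694173; φ = atan2(cos α + cos β, d − sin α − sin β) − atan2(2, p) = -0.505470 rad; t = (α − φ) mod 2π = 4.754324 rad, q = (β − φ) mod 2π = 5.141787 rad → L = 2.53·(4.754324 + 4.694173 + 5.141787) = 2.53·14.590284 = 36.913419 m
RLR: c = (6 − d² + 2cos(α−β) + 2d(sin α − sin β))/8 = -0.204074; p = 2π − arccos c = 4.506871 rad; φ = atan2(cos α − cos β, d − sin α + sin β) = -0.119861 rad; t = (α − φ + p/2) mod 2π = 0.338965 rad, q = (α − β − t + p) mod 2π = 3.780443 rad → L = 2.53·(0.338965 + 4.506871 + 3.780443) = 2.53·8.626279 = 21.824485 m
LRL: c = (6 − d² + 2cos(α−β) − 2d(sin α − sin β))/8 = -0.367462; p = 2π − arccos c = 4.336110 rad; φ = atan2(cos β − cos α, d + sin α − sin β) = 0.112440 rad; t = (φ − α + p/2) mod 2π = 4.314826 rad, q = (β − α − t + p) mod 2π = 0.408747 rad → L = 2.53·(4.314826 + 4.336110 + 0.408747) = 2.53·9.059684 = 22.921000 m
Shortest: RLR with L = 21.824485 m ≈ 21.8245 m
Convert RLR to answer units (arcs ×180/π): t = 0.338965·180/π = 19.4213°, p = 4.506871·180/π = 258.2247°, q = 3.780443·180/π = 216.6034°, L = 21.8245 m.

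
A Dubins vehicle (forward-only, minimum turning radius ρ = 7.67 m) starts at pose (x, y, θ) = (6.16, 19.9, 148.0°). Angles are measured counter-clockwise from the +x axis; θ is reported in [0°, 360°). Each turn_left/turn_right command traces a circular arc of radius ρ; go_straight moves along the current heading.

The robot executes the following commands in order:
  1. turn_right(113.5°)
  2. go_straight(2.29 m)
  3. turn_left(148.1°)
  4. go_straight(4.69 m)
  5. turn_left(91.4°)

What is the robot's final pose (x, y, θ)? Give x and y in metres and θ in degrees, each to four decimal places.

set_pose: (x, y, θ) = (6.1600, 19.9000, 148.0000°), ρ = 7.67
turn_right(113.5°): centre at ρ to the right, rotate −113.5° → (5.8801, 32.7256, 34.5000°)
go_straight(2.29): x += 2.29·cos θ, y += 2.29·sin θ → (7.7674, 34.0226, 34.5000°)
turn_left(148.1°): centre at ρ to the left, rotate +148.1° → (3.0751, 48.0058, 182.6000°)
go_straight(4.69): x += 4.69·cos θ, y += 4.69·sin θ → (-1.6100, 47.7930, 182.6000°)
turn_left(91.4°): centre at ρ to the left, rotate +91.4° → (-8.9134, 39.5959, 274.0000°)

(-8.9134, 39.5959, 274.0000°)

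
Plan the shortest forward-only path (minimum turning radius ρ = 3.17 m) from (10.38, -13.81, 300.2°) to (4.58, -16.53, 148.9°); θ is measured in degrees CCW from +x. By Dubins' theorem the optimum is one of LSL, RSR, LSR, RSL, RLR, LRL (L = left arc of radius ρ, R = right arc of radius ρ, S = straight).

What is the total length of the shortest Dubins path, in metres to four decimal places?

14.3630 m

Let ψ = atan2(Δy, Δx) = atan2(-2.72, -5.80) = -154.8750° be the start→goal bearing.
Normalize: d = |goal − start| / ρ = 6.406122/3.17 = 2.020859, α = (θ_start − ψ) mod 360° = 95.0750° = 1.659373 rad, β = (θ_goal − ψ) mod 360° = 303.7750° = 5.301875 rad.
Common terms: sin α = 0.996080, cos α = -0.088460, sin β = -0.831227, cos β = 0.555934, cos(α−β) = -0.877146, d² = 4.083870. Work in radians in the unit-radius frame; every candidate has L = ρ·(t + p + q).
LSL: p² = 2 + d² − 2cos(α−β) + 2d(sin α − sin β) = 15.223618; p = √p² = 3.901746; φ = atan2(cos β − cos α, d + sin α − sin β) = 0.165915 rad; t = (φ − α) mod 2π = 4.789728 rad, q = (β − φ) mod 2π = 5.135959 rad → L = 3.17·(4.789728 + 3.901746 + 5.135959) = 3.17·13.827433 = 43.832963 m
RSR: p² = 2 + d² − 2cos(α−β) + 2d(sin β − sin α) = 0.452706; p = √p² = 0.672834; φ = atan2(cos α − cos β, d − sin α + sin β) = -1.279006 rad; t = (α − φ) mod 2π = 2.938379 rad, q = (φ − β) mod 2π = 5.985490 rad → L = 3.17·(2.938379 + 0.672834 + 5.985490) = 3.17·9.596703 = 30.421548 m
LSR: p² = d² − 2 + 2cos(α−β) + 2d(sin α + sin β) = 0.995867; p = √p² = 0.997931; φ = atan2(−cos α − cos β, d + sin α + sin β) − atan2(−2, p) = 0.897274 rad; t = (φ − α) mod 2π = 5.521087 rad, q = (φ − β) mod 2π = 1.878585 rad → L = 3.17·(5.521087 + 0.997931 + 1.878585) = 3.17·8.397603 = 26.620401 m
RSL: p² = d² − 2 + 2cos(α−β) − 2d(sin α + sin β) = -0.336712 < 0 → infeasible
RLR: c = (6 − d² + 2cos(α−β) + 2d(sin α − sin β))/8 = 0.943412; p = 2π − arccos c = 5.945161 rad; φ = atan2(cos α − cos β, d − sin α + sin β) = -1.279006 rad; t = (α − φ + p/2) mod 2π = 5.910959 rad, q = (α − β − t + p) mod 2π = 2.674885 rad → L = 3.17·(5.910959 + 5.945161 + 2.674885) = 3.17·14.531005 = 46.063287 m
LRL: c = (6 − d² + 2cos(α−β) − 2d(sin α − sin β))/8 = -0.902952; p = 2π − arccos c = 3.585798 rad; φ = atan2(cos β − cos α, d + sin α − sin β) = 0.165915 rad; t = (φ − α + p/2) mod 2π = 0.299442 rad, q = (β − α − t + p) mod 2π = 0.645673 rad → L = 3.17·(0.299442 + 3.585798 + 0.645673) = 3.17·4.530914 = 14.362996 m
Shortest: LRL with L = 14.362996 m ≈ 14.3630 m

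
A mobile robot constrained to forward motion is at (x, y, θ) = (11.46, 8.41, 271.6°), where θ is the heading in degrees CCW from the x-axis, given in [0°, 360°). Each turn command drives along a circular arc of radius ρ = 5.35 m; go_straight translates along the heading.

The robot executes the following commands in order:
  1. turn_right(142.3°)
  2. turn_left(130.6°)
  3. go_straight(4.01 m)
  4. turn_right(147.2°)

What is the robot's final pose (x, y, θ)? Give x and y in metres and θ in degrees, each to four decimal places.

(-18.3410, -2.6526, 112.7000°)

set_pose: (x, y, θ) = (11.4600, 8.4100, 271.6000°), ρ = 5.35
turn_right(142.3°): centre at ρ to the right, rotate −142.3° → (1.9720, 4.8720, 129.3000°)
turn_left(130.6°): centre at ρ to the left, rotate +130.6° → (-7.4351, 2.4217, 259.9000°)
go_straight(4.01): x += 4.01·cos θ, y += 4.01·sin θ → (-8.1383, -1.5262, 259.9000°)
turn_right(147.2°): centre at ρ to the right, rotate −147.2° → (-18.3410, -2.6526, 112.7000°)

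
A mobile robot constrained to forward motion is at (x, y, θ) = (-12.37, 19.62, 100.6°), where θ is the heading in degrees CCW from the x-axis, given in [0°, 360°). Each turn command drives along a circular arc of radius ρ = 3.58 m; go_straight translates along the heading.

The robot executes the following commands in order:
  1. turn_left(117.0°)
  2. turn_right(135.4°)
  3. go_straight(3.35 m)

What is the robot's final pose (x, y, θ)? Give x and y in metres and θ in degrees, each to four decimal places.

set_pose: (x, y, θ) = (-12.3700, 19.6200, 100.6000°), ρ = 3.58
turn_left(117.0°): centre at ρ to the left, rotate +117.0° → (-18.0732, 21.7979, 217.6000°)
turn_right(135.4°): centre at ρ to the right, rotate −135.4° → (-23.8044, 25.1201, 82.2000°)
go_straight(3.35): x += 3.35·cos θ, y += 3.35·sin θ → (-23.3498, 28.4391, 82.2000°)

(-23.3498, 28.4391, 82.2000°)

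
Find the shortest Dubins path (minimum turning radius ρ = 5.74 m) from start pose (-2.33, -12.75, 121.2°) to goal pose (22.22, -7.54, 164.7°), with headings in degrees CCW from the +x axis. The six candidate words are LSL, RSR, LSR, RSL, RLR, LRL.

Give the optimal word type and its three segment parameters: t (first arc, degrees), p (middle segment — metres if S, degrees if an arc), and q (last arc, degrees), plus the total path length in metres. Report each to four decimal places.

Let ψ = atan2(Δy, Δx) = atan2(5.21, 24.55) = 11.9815° be the start→goal bearing.
Normalize: d = |goal − start| / ρ = 25.096745/5.74 = 4.372255, α = (θ_start − ψ) mod 360° = 109.2185° = 1.906222 rad, β = (θ_goal − ψ) mod 360° = 152.7185° = 2.665440 rad.
Common terms: sin α = 0.944270, cos α = -0.329171, sin β = 0.458363, cos β = -0.888765, cos(α−β) = 0.725374, d² = 19.116615. Work in radians in the unit-radius frame; every candidate has L = ρ·(t + p + q).
LSL: p² = 2 + d² − 2cos(α−β) + 2d(sin α − sin β) = 23.914886; p = √p² = 4.890285; φ = atan2(cos β − cos α, d + sin α − sin β) = -0.114681 rad; t = (φ − α) mod 2π = 4.262283 rad, q = (β − φ) mod 2π = 2.780121 rad → L = 5.74·(4.262283 + 4.890285 + 2.780121) = 5.74·11.932688 = 68.493631 m
RSR: p² = 2 + d² − 2cos(α−β) + 2d(sin β − sin α) = 15.416847; p = √p² = 3.926429; φ = atan2(cos α − cos β, d − sin α + sin β) = 0.143007 rad; t = (α − φ) mod 2π = 1.763215 rad, q = (φ − β) mod 2π = 3.760752 rad → L = 5.74·(1.763215 + 3.926429 + 3.760752) = 5.74·9.450396 = 54.245275 m
LSR: p² = d² − 2 + 2cos(α−β) + 2d(sin α + sin β) = 30.832709; p = √p² = 5.552721; φ = atan2(−cos α − cos β, d + sin α + sin β) − atan2(−2, p) = 0.553574 rad; t = (φ − α) mod 2π = 4.930538 rad, q = (φ − β) mod 2π = 4.171320 rad → L = 5.74·(4.930538 + 5.552721 + 4.171320) = 5.74·14.654578 = 84.117281 m
RSL: p² = d² − 2 + 2cos(α−β) − 2d(sin α + sin β) = 6.302019; p = √p² = 2.510382; φ = atan2(cos α + cos β, d − sin α − sin β) − atan2(2, p) = -1.061930 rad; t = (α − φ) mod 2π = 2.968152 rad, q = (β − φ) mod 2π = 3.727370 rad → L = 5.74·(2.968152 + 2.510382 + 3.727370) = 5.74·9.205904 = 52.841889 m
RLR: c = (6 − d² + 2cos(α−β) + 2d(sin α − sin β))/8 = -0.927106; p = 2π − arccos c = 3.525773 rad; φ = atan2(cos α − cos β, d − sin α + sin β) = 0.143007 rad; t = (α − φ + p/2) mod 2π = 3.526101 rad, q = (α − β − t + p) mod 2π = 5.523639 rad → L = 5.74·(3.526101 + 3.525773 + 5.523639) = 5.74·12.575513 = 72.183446 m
LRL: c = (6 − d² + 2cos(α−β) − 2d(sin α − sin β))/8 = -1.989361, |c| > 1 → infeasible
Shortest: RSL with L = 52.841889 m ≈ 52.8419 m
Convert RSL to answer units (arcs ×180/π): t = 2.968152·180/π = 170.0626°, p = ρ·p = 5.74·2.510382 = 14.4096 m, q = 3.727370·180/π = 213.5626°, L = 52.8419 m.

RSL: t = 170.0626°, p = 14.4096 m, q = 213.5626°, L = 52.8419 m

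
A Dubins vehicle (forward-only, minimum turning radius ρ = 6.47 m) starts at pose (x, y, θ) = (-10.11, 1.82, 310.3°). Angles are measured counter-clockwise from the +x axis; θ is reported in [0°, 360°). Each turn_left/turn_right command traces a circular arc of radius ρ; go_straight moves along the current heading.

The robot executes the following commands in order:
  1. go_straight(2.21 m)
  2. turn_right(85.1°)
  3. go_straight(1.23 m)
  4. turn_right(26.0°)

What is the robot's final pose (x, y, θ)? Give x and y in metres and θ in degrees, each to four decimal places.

set_pose: (x, y, θ) = (-10.1100, 1.8200, 310.3000°), ρ = 6.47
go_straight(2.21): x += 2.21·cos θ, y += 2.21·sin θ → (-8.6806, 0.1345, 310.3000°)
turn_right(85.1°): centre at ρ to the right, rotate −85.1° → (-9.0241, -8.6092, 225.2000°)
go_straight(1.23): x += 1.23·cos θ, y += 1.23·sin θ → (-9.8908, -9.4820, 225.2000°)
turn_right(26.0°): centre at ρ to the right, rotate −26.0° → (-12.3540, -11.0331, 199.2000°)

(-12.3540, -11.0331, 199.2000°)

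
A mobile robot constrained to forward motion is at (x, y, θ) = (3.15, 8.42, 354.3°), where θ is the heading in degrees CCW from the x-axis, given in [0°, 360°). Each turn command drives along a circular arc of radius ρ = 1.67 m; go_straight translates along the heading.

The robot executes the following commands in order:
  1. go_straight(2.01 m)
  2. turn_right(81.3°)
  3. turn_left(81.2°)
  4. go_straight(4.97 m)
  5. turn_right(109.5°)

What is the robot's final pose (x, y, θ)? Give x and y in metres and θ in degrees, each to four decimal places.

(14.4365, 2.1946, 244.7000°)

set_pose: (x, y, θ) = (3.1500, 8.4200, 354.3000°), ρ = 1.67
go_straight(2.01): x += 2.01·cos θ, y += 2.01·sin θ → (5.1501, 8.2204, 354.3000°)
turn_right(81.3°): centre at ρ to the right, rotate −81.3° → (6.6519, 6.6460, 273.0000°)
turn_left(81.2°): centre at ρ to the left, rotate +81.2° → (8.1509, 5.0720, 354.2000°)
go_straight(4.97): x += 4.97·cos θ, y += 4.97·sin θ → (13.0954, 4.5697, 354.2000°)
turn_right(109.5°): centre at ρ to the right, rotate −109.5° → (14.4365, 2.1946, 244.7000°)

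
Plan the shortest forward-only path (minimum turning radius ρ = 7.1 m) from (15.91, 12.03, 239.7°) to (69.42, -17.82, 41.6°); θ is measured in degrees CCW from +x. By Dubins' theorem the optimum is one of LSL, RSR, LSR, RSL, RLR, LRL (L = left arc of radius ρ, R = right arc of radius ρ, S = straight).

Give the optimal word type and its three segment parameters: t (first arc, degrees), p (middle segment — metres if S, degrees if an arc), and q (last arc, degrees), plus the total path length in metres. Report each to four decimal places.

Let ψ = atan2(Δy, Δx) = atan2(-29.85, 53.51) = -29.1545° be the start→goal bearing.
Normalize: d = |goal − start| / ρ = 61.272690/7.1 = 8.629956, α = (θ_start − ψ) mod 360° = 268.8545° = 4.692396 rad, β = (θ_goal − ψ) mod 360° = 70.7545° = 1.234899 rad.
Common terms: sin α = -0.999800, cos α = -0.019991, sin β = 0.944115, cos β = 0.329616, cos(α−β) = -0.950516, d² = 74.476148. Work in radians in the unit-radius frame; every candidate has L = ρ·(t + p + q).
LSL: p² = 2 + d² − 2cos(α−β) + 2d(sin α − sin β) = 44.825373; p = √p² = 6.695175; φ = atan2(cos β − cos α, d + sin α − sin β) = 0.052242 rad; t = (φ − α) mod 2π = 1.643030 rad, q = (β − φ) mod 2π = 1.182658 rad → L = 7.1·(1.643030 + 6.695175 + 1.182658) = 7.1·9.520863 = 67.598130 m
RSR: p² = 2 + d² − 2cos(α−β) + 2d(sin β − sin α) = 111.928985; p = √p² = 10.579650; φ = atan2(cos α − cos β, d − sin α + sin β) = -0.033051 rad; t = (α − φ) mod 2π = 4.725448 rad, q = (φ − β) mod 2π = 5.015235 rad → L = 7.1·(4.725448 + 10.579650 + 5.015235) = 7.1·20.320332 = 144.274358 m
LSR: p² = d² − 2 + 2cos(α−β) + 2d(sin α + sin β) = 69.613995; p = √p² = 8.343500; φ = atan2(−cos α − cos β, d + sin α + sin β) − atan2(−2, p) = 0.199173 rad; t = (φ − α) mod 2π = 1.789962 rad, q = (φ − β) mod 2π = 5.247459 rad → L = 7.1·(1.789962 + 8.343500 + 5.247459) = 7.1·15.380922 = 109.204543 m
RSL: p² = d² − 2 + 2cos(α−β) − 2d(sin α + sin β) = 71.536237; p = √p² = 8.457910; φ = atan2(cos α + cos β, d − sin α − sin β) − atan2(2, p) = -0.196567 rad; t = (α − φ) mod 2π = 4.888963 rad, q = (β − φ) mod 2π = 1.431466 rad → L = 7.1·(4.888963 + 8.457910 + 1.431466) = 7.1·14.778339 = 104.926210 m
RLR: c = (6 − d² + 2cos(α−β) + 2d(sin α − sin β))/8 = -12.991123, |c| > 1 → infeasible
LRL: c = (6 − d² + 2cos(α−β) − 2d(sin α − sin β))/8 = -4.603172, |c| > 1 → infeasible
Shortest: LSL with L = 67.598130 m ≈ 67.5981 m
Convert LSL to answer units (arcs ×180/π): t = 1.643030·180/π = 94.1387°, p = ρ·p = 7.1·6.695175 = 47.5357 m, q = 1.182658·180/π = 67.7613°, L = 67.5981 m.

LSL: t = 94.1387°, p = 47.5357 m, q = 67.7613°, L = 67.5981 m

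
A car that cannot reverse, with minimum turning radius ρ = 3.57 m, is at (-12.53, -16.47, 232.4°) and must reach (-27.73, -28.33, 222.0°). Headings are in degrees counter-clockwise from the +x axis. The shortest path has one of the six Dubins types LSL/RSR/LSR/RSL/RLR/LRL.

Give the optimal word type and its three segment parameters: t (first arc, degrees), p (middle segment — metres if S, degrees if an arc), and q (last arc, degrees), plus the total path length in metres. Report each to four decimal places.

RSL: t = 14.8209°, p = 18.0907 m, q = 4.4209°, L = 19.2896 m

Let ψ = atan2(Δy, Δx) = atan2(-11.86, -15.20) = -142.0364° be the start→goal bearing.
Normalize: d = |goal − start| / ρ = 19.279512/3.57 = 5.400424, α = (θ_start − ψ) mod 360° = 14.4364° = 0.251963 rad, β = (θ_goal − ψ) mod 360° = 4.0364° = 0.070448 rad.
Common terms: sin α = 0.249305, cos α = 0.968425, sin β = 0.070390, cos β = 0.997520, cos(α−β) = 0.983571, d² = 29.164576. Work in radians in the unit-radius frame; every candidate has L = ρ·(t + p + q).
LSL: p² = 2 + d² − 2cos(α−β) + 2d(sin α − sin β) = 31.129866; p = √p² = 5.579414; φ = atan2(cos β − cos α, d + sin α − sin β) = 0.005215 rad; t = (φ − α) mod 2π = 6.036437 rad, q = (β − φ) mod 2π = 0.065234 rad → L = 3.57·(6.036437 + 5.579414 + 0.065234) = 3.57·11.681086 = 41.701475 m
RSR: p² = 2 + d² − 2cos(α−β) + 2d(sin β − sin α) = 27.264999; p = √p² = 5.221590; φ = atan2(cos α − cos β, d − sin α + sin β) = -0.005572 rad; t = (α − φ) mod 2π = 0.257535 rad, q = (φ − β) mod 2π = 6.207165 rad → L = 3.57·(0.257535 + 5.221590 + 6.207165) = 3.57·11.686289 = 41.720053 m
LSR: p² = d² − 2 + 2cos(α−β) + 2d(sin α + sin β) = 32.584698; p = √p² = 5.708301; φ = atan2(−cos α − cos β, d + sin α + sin β) − atan2(−2, p) = 0.005960 rad; t = (φ − α) mod 2π = 6.037182 rad, q = (φ − β) mod 2π = 6.218697 rad → L = 3.57·(6.037182 + 5.708301 + 6.218697) = 3.57·17.964180 = 64.132122 m
RSL: p² = d² − 2 + 2cos(α−β) − 2d(sin α + sin β) = 25.678739; p = √p² = 5.067419; φ = atan2(cos α + cos β, d − sin α − sin β) − atan2(2, p) = -0.006712 rad; t = (α − φ) mod 2π = 0.258674 rad, q = (β − φ) mod 2π = 0.077160 rad → L = 3.57·(0.258674 + 5.067419 + 0.077160) = 3.57·5.403254 = 19.289616 m
RLR: c = (6 − d² + 2cos(α−β) + 2d(sin α − sin β))/8 = -2.408125, |c| > 1 → infeasible
LRL: c = (6 − d² + 2cos(α−β) − 2d(sin α − sin β))/8 = -2.891233, |c| > 1 → infeasible
Shortest: RSL with L = 19.289616 m ≈ 19.2896 m
Convert RSL to answer units (arcs ×180/π): t = 0.258674·180/π = 14.8209°, p = ρ·p = 3.57·5.067419 = 18.0907 m, q = 0.077160·180/π = 4.4209°, L = 19.2896 m.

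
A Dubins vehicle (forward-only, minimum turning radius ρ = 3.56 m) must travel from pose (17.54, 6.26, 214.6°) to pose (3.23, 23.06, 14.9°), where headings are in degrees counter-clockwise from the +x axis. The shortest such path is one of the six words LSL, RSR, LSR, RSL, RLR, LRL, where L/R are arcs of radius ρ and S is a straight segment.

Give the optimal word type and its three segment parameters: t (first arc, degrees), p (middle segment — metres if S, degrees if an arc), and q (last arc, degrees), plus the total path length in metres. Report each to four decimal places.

Let ψ = atan2(Δy, Δx) = atan2(16.80, -14.31) = 130.4239° be the start→goal bearing.
Normalize: d = |goal − start| / ρ = 22.068441/3.56 = 6.199000, α = (θ_start − ψ) mod 360° = 84.1761° = 1.469150 rad, β = (θ_goal − ψ) mod 360° = 244.4761° = 4.266913 rad.
Common terms: sin α = 0.994838, cos α = 0.101471, sin β = -0.902406, cos β = -0.430887, cos(α−β) = -0.941471, d² = 38.427605. Work in radians in the unit-radius frame; every candidate has L = ρ·(t + p + q).
LSL: p² = 2 + d² − 2cos(α−β) + 2d(sin α − sin β) = 65.832582; p = √p² = 8.113728; φ = atan2(cos β − cos α, d + sin α − sin β) = -0.065659 rad; t = (φ − α) mod 2π = 4.748376 rad, q = (β − φ) mod 2π = 4.332572 rad → L = 3.56·(4.748376 + 8.113728 + 4.332572) = 3.56·17.194676 = 61.213047 m
RSR: p² = 2 + d² − 2cos(α−β) + 2d(sin β − sin α) = 18.788511; p = √p² = 4.334572; φ = atan2(cos α − cos β, d − sin α + sin β) = 0.123128 rad; t = (α − φ) mod 2π = 1.346023 rad, q = (φ − β) mod 2π = 2.139400 rad → L = 3.56·(1.346023 + 4.334572 + 2.139400) = 3.56·7.819994 = 27.839179 m
LSR: p² = d² − 2 + 2cos(α−β) + 2d(sin α + sin β) = 35.690646; p = √p² = 5.974165; φ = atan2(−cos α − cos β, d + sin α + sin β) − atan2(−2, p) = 0.375359 rad; t = (φ − α) mod 2π = 5.189394 rad, q = (φ − β) mod 2π = 2.391631 rad → L = 3.56·(5.189394 + 5.974165 + 2.391631) = 3.56·13.555190 = 48.256476 m
RSL: p² = d² − 2 + 2cos(α−β) − 2d(sin α + sin β) = 33.398683; p = √p² = 5.779159; φ = atan2(cos α + cos β, d − sin α − sin β) − atan2(2, p) = -0.387063 rad; t = (α − φ) mod 2π = 1.856213 rad, q = (β − φ) mod 2π = 4.653976 rad → L = 3.56·(1.856213 + 5.779159 + 4.653976) = 3.56·12.289348 = 43.750081 m
RLR: c = (6 − d² + 2cos(α−β) + 2d(sin α − sin β))/8 = -1.348564, |c| > 1 → infeasible
LRL: c = (6 − d² + 2cos(α−β) − 2d(sin α − sin β))/8 = -7.229073, |c| > 1 → infeasible
Shortest: RSR with L = 27.839179 m ≈ 27.8392 m
Convert RSR to answer units (arcs ×180/π): t = 1.346023·180/π = 77.1214°, p = ρ·p = 3.56·4.334572 = 15.4311 m, q = 2.139400·180/π = 122.5786°, L = 27.8392 m.

RSR: t = 77.1214°, p = 15.4311 m, q = 122.5786°, L = 27.8392 m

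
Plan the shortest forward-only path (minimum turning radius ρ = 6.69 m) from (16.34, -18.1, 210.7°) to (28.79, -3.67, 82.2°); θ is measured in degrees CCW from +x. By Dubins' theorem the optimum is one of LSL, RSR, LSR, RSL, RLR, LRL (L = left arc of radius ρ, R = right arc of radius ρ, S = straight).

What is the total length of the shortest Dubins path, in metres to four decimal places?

44.5497 m

Let ψ = atan2(Δy, Δx) = atan2(14.43, 12.45) = 49.2128° be the start→goal bearing.
Normalize: d = |goal − start| / ρ = 19.058526/6.69 = 2.848808, α = (θ_start − ψ) mod 360° = 161.4872° = 2.818483 rad, β = (θ_goal − ψ) mod 360° = 32.9872° = 0.575735 rad.
Common terms: sin α = 0.317517, cos α = -0.948253, sin β = 0.544451, cos β = 0.838793, cos(α−β) = -0.622515, d² = 8.115707. Work in radians in the unit-radius frame; every candidate has L = ρ·(t + p + q).
LSL: p² = 2 + d² − 2cos(α−β) + 2d(sin α − sin β) = 10.067754; p = √p² = 3.172972; φ = atan2(cos β − cos α, d + sin α − sin β) = 0.598264 rad; t = (φ − α) mod 2π = 4.062966 rad, q = (β − φ) mod 2π = 6.260656 rad → L = 6.69·(4.062966 + 3.172972 + 6.260656) = 6.69·13.496595 = 90.292220 m
RSR: p² = 2 + d² − 2cos(α−β) + 2d(sin β − sin α) = 12.653719; p = √p² = 3.557207; φ = atan2(cos α − cos β, d − sin α + sin β) = -0.526341 rad; t = (α − φ) mod 2π = 3.344824 rad, q = (φ − β) mod 2π = 5.181110 rad → L = 6.69·(3.344824 + 3.557207 + 5.181110) = 6.69·12.083140 = 80.836207 m
LSR: p² = d² − 2 + 2cos(α−β) + 2d(sin α + sin β) = 9.781842; p = √p² = 3.127594; φ = atan2(−cos α − cos β, d + sin α + sin β) − atan2(−2, p) = 0.598426 rad; t = (φ − α) mod 2π = 4.063129 rad, q = (φ − β) mod 2π = 0.022691 rad → L = 6.69·(4.063129 + 3.127594 + 0.022691) = 6.69·7.213414 = 48.257736 m
RSL: p² = d² − 2 + 2cos(α−β) − 2d(sin α + sin β) = -0.040486 < 0 → infeasible
RLR: c = (6 − d² + 2cos(α−β) + 2d(sin α − sin β))/8 = -0.581715; p = 2π − arccos c = 4.091554 rad; φ = atan2(cos α − cos β, d − sin α + sin β) = -0.526341 rad; t = (α − φ + p/2) mod 2π = 5.390601 rad, q = (α − β − t + p) mod 2π = 0.943701 rad → L = 6.69·(5.390601 + 4.091554 + 0.943701) = 6.69·10.425855 = 69.748972 m
LRL: c = (6 − d² + 2cos(α−β) − 2d(sin α − sin β))/8 = -0.258469; p = 2π − arccos c = 4.450952 rad; φ = atan2(cos β − cos α, d + sin α − sin β) = 0.598264 rad; t = (φ − α + p/2) mod 2π = 0.005257 rad, q = (β − α − t + p) mod 2π = 2.202947 rad → L = 6.69·(0.005257 + 4.450952 + 2.202947) = 6.69·6.659155 = 44.549749 m
Shortest: LRL with L = 44.549749 m ≈ 44.5497 m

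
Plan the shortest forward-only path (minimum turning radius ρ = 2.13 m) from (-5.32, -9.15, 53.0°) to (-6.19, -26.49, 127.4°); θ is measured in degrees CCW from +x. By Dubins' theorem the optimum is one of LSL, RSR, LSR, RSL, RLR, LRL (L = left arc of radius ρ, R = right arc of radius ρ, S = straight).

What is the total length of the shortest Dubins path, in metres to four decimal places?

Let ψ = atan2(Δy, Δx) = atan2(-17.34, -0.87) = -92.8723° be the start→goal bearing.
Normalize: d = |goal − start| / ρ = 17.361812/2.13 = 8.151085, α = (θ_start − ψ) mod 360° = 145.8723° = 2.545952 rad, β = (θ_goal − ψ) mod 360° = 220.2723° = 3.844477 rad.
Common terms: sin α = 0.561039, cos α = -0.827789, sin β = -0.646421, cos β = -0.762981, cos(α−β) = 0.268920, d² = 66.440190. Work in radians in the unit-radius frame; every candidate has L = ρ·(t + p + q).
LSL: p² = 2 + d² − 2cos(α−β) + 2d(sin α − sin β) = 87.586574; p = √p² = 9.358770; φ = atan2(cos β − cos α, d + sin α − sin β) = 0.006925 rad; t = (φ − α) mod 2π = 3.744158 rad, q = (β − φ) mod 2π = 3.837552 rad → L = 2.13·(3.744158 + 9.358770 + 3.837552) = 2.13·16.940480 = 36.083223 m
RSR: p² = 2 + d² − 2cos(α−β) + 2d(sin β − sin α) = 48.218128; p = √p² = 6.943927; φ = atan2(cos α − cos β, d − sin α + sin β) = -0.009333 rad; t = (α − φ) mod 2π = 2.555285 rad, q = (φ − β) mod 2π = 2.429375 rad → L = 2.13·(2.555285 + 6.943927 + 2.429375) = 2.13·11.928588 = 25.407892 m
LSR: p² = d² − 2 + 2cos(α−β) + 2d(sin α + sin β) = 63.586126; p = √p² = 7.974091; φ = atan2(−cos α − cos β, d + sin α + sin β) − atan2(−2, p) = 0.440470 rad; t = (φ − α) mod 2π = 4.177704 rad, q = (φ − β) mod 2π = 2.879179 rad → L = 2.13·(4.177704 + 7.974091 + 2.879179) = 2.13·15.030974 = 32.015974 m
RSL: p² = d² − 2 + 2cos(α−β) − 2d(sin α + sin β) = 66.369934; p = √p² = 8.146774; φ = atan2(cos α + cos β, d − sin α − sin β) − atan2(2, p) = -0.431523 rad; t = (α − φ) mod 2π = 2.977475 rad, q = (β − φ) mod 2π = 4.276000 rad → L = 2.13·(2.977475 + 8.146774 + 4.276000) = 2.13·15.400250 = 32.802532 m
RLR: c = (6 − d² + 2cos(α−β) + 2d(sin α − sin β))/8 = -5.027266, |c| > 1 → infeasible
LRL: c = (6 − d² + 2cos(α−β) − 2d(sin α − sin β))/8 = -9.948322, |c| > 1 → infeasible
Shortest: RSR with L = 25.407892 m ≈ 25.4079 m

25.4079 m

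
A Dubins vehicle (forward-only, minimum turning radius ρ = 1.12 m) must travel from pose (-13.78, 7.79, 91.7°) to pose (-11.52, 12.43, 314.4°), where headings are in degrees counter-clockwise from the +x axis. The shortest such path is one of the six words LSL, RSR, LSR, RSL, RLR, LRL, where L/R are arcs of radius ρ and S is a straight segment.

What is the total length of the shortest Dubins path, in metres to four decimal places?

Let ψ = atan2(Δy, Δx) = atan2(4.64, 2.26) = 64.0307° be the start→goal bearing.
Normalize: d = |goal − start| / ρ = 5.161124/1.12 = 4.608146, α = (θ_start − ψ) mod 360° = 27.6693° = 0.482920 rad, β = (θ_goal − ψ) mod 360° = 250.3693° = 4.369768 rad.
Common terms: sin α = 0.464367, cos α = 0.885643, sin β = -0.941877, cos β = -0.335957, cos(α−β) = -0.734915, d² = 21.235013. Work in radians in the unit-radius frame; every candidate has L = ρ·(t + p + q).
LSL: p² = 2 + d² − 2cos(α−β) + 2d(sin α − sin β) = 37.665204; p = √p² = 6.137198; φ = atan2(cos β − cos α, d + sin α − sin β) = -0.200387 rad; t = (φ − α) mod 2π = 5.599879 rad, q = (β − φ) mod 2π = 4.570155 rad → L = 1.12·(5.599879 + 6.137198 + 4.570155) = 1.12·16.307232 = 18.264100 m
RSR: p² = 2 + d² − 2cos(α−β) + 2d(sin β − sin α) = 11.744480; p = √p² = 3.427022; φ = atan2(cos α − cos β, d − sin α + sin β) = 0.364477 rad; t = (α − φ) mod 2π = 0.118443 rad, q = (φ − β) mod 2π = 2.277894 rad → L = 1.12·(0.118443 + 3.427022 + 2.277894) = 1.12·5.823359 = 6.522162 m
LSR: p² = d² − 2 + 2cos(α−β) + 2d(sin α + sin β) = 13.364309; p = √p² = 3.655723; φ = atan2(−cos α − cos β, d + sin α + sin β) − atan2(−2, p) = 0.368306 rad; t = (φ − α) mod 2π = 6.168572 rad, q = (φ − β) mod 2π = 2.281723 rad → L = 1.12·(6.168572 + 3.655723 + 2.281723) = 1.12·12.106018 = 13.558740 m
RSL: p² = d² − 2 + 2cos(α−β) − 2d(sin α + sin β) = 22.166058; p = √p² = 4.708084; φ = atan2(cos α + cos β, d − sin α − sin β) − atan2(2, p) = -0.294035 rad; t = (α − φ) mod 2π = 0.776955 rad, q = (β − φ) mod 2π = 4.663803 rad → L = 1.12·(0.776955 + 4.708084 + 4.663803) = 1.12·10.148842 = 11.366703 m
RLR: c = (6 − d² + 2cos(α−β) + 2d(sin α − sin β))/8 = -0.468060; p = 2π − arccos c = 4.225295 rad; φ = atan2(cos α − cos β, d − sin α + sin β) = 0.364477 rad; t = (α − φ + p/2) mod 2π = 2.231090 rad, q = (α − β − t + p) mod 2π = 4.390542 rad → L = 1.12·(2.231090 + 4.225295 + 4.390542) = 1.12·10.846927 = 12.148558 m
LRL: c = (6 − d² + 2cos(α−β) − 2d(sin α − sin β))/8 = -3.708151, |c| > 1 → infeasible
Shortest: RSR with L = 6.522162 m ≈ 6.5222 m

6.5222 m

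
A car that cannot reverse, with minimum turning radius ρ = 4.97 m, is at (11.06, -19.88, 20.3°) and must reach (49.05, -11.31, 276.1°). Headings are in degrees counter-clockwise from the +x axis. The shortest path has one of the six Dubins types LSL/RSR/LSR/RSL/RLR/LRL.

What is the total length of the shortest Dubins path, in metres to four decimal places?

42.8404 m

Let ψ = atan2(Δy, Δx) = atan2(8.57, 37.99) = 12.7123° be the start→goal bearing.
Normalize: d = |goal − start| / ρ = 38.944640/4.97 = 7.835944, α = (θ_start − ψ) mod 360° = 7.5877° = 0.132430 rad, β = (θ_goal − ψ) mod 360° = 263.3877° = 4.596982 rad.
Common terms: sin α = 0.132043, cos α = 0.991244, sin β = -0.993348, cos β = -0.115151, cos(α−β) = -0.245307, d² = 61.402014. Work in radians in the unit-radius frame; every candidate has L = ρ·(t + p + q).
LSL: p² = 2 + d² − 2cos(α−β) + 2d(sin α − sin β) = 81.529634; p = √p² = 9.029376; φ = atan2(cos β − cos α, d + sin α − sin β) = -0.122842 rad; t = (φ − α) mod 2π = 6.027914 rad, q = (β − φ) mod 2π = 4.719824 rad → L = 4.97·(6.027914 + 9.029376 + 4.719824) = 4.97·19.777114 = 98.292255 m
RSR: p² = 2 + d² − 2cos(α−β) + 2d(sin β − sin α) = 46.255623; p = √p² = 6.801149; φ = atan2(cos α − cos β, d − sin α + sin β) = 0.163404 rad; t = (α − φ) mod 2π = 6.252211 rad, q = (φ − β) mod 2π = 1.849607 rad → L = 4.97·(6.252211 + 6.801149 + 1.849607) = 4.97·14.902967 = 74.067746 m
LSR: p² = d² − 2 + 2cos(α−β) + 2d(sin α + sin β) = 45.413128; p = √p² = 6.738926; φ = atan2(−cos α − cos β, d + sin α + sin β) − atan2(−2, p) = 0.163546 rad; t = (φ − α) mod 2π = 0.031116 rad, q = (φ − β) mod 2π = 1.849749 rad → L = 4.97·(0.031116 + 6.738926 + 1.849749) = 4.97·8.619792 = 42.840365 m
RSL: p² = d² − 2 + 2cos(α−β) − 2d(sin α + sin β) = 72.409670; p = √p² = 8.509387; φ = atan2(cos α + cos β, d − sin α − sin β) − atan2(2, p) = -0.130451 rad; t = (α − φ) mod 2π = 0.262881 rad, q = (β − φ) mod 2π = 4.727433 rad → L = 4.97·(0.262881 + 8.509387 + 4.727433) = 4.97·13.499702 = 67.093517 m
RLR: c = (6 − d² + 2cos(α−β) + 2d(sin α − sin β))/8 = -4.781953, |c| > 1 → infeasible
LRL: c = (6 − d² + 2cos(α−β) − 2d(sin α − sin β))/8 = -9.191204, |c| > 1 → infeasible
Shortest: LSR with L = 42.840365 m ≈ 42.8404 m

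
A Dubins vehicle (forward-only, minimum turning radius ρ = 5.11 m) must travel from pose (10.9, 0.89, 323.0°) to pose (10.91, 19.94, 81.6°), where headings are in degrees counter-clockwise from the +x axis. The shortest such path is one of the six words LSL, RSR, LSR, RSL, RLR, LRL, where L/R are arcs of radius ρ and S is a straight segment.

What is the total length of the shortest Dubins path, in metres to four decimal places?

Let ψ = atan2(Δy, Δx) = atan2(19.05, 0.01) = 89.9699° be the start→goal bearing.
Normalize: d = |goal − start| / ρ = 19.050003/5.11 = 3.727985, α = (θ_start − ψ) mod 360° = 233.0301° = 4.067142 rad, β = (θ_goal − ψ) mod 360° = 351.6301° = 6.137103 rad.
Common terms: sin α = -0.798951, cos α = -0.601396, sin β = -0.145564, cos β = 0.989349, cos(α−β) = -0.478692, d² = 13.897871. Work in radians in the unit-radius frame; every candidate has L = ρ·(t + p + q).
LSL: p² = 2 + d² − 2cos(α−β) + 2d(sin α − sin β) = 11.983617; p = √p² = 3.461736; φ = atan2(cos β − cos α, d + sin α − sin β) = 0.477457 rad; t = (φ − α) mod 2π = 2.693500 rad, q = (β − φ) mod 2π = 5.659645 rad → L = 5.11·(2.693500 + 3.461736 + 5.659645) = 5.11·11.814882 = 60.374046 m
RSR: p² = 2 + d² − 2cos(α−β) + 2d(sin β − sin α) = 21.726893; p = √p² = 4.661212; φ = atan2(cos α − cos β, d − sin α + sin β) = -0.348271 rad; t = (α − φ) mod 2π = 4.415413 rad, q = (φ − β) mod 2π = 6.080997 rad → L = 5.11·(4.415413 + 4.661212 + 6.080997) = 5.11·15.157622 = 77.455447 m
LSR: p² = d² − 2 + 2cos(α−β) + 2d(sin α + sin β) = 3.898212; p = √p² = 1.974389; φ = atan2(−cos α − cos β, d + sin α + sin β) − atan2(−2, p) = 0.653357 rad; t = (φ − α) mod 2π = 2.869400 rad, q = (φ − β) mod 2π = 0.799439 rad → L = 5.11·(2.869400 + 1.974389 + 0.799439) = 5.11·5.643228 = 28.836897 m
RSL: p² = d² − 2 + 2cos(α−β) − 2d(sin α + sin β) = 17.982763; p = √p² = 4.240609; φ = atan2(cos α + cos β, d − sin α − sin β) − atan2(2, p) = -0.357856 rad; t = (α − φ) mod 2π = 4.424999 rad, q = (β − φ) mod 2π = 0.211774 rad → L = 5.11·(4.424999 + 4.240609 + 0.211774) = 5.11·8.877381 = 45.363417 m
RLR: c = (6 − d² + 2cos(α−β) + 2d(sin α − sin β))/8 = -1.715862, |c| > 1 → infeasible
LRL: c = (6 − d² + 2cos(α−β) − 2d(sin α − sin β))/8 = -0.497952; p = 2π − arccos c = 4.191153 rad; φ = atan2(cos β − cos α, d + sin α − sin β) = 0.477457 rad; t = (φ − α + p/2) mod 2π = 4.789077 rad, q = (β − α − t + p) mod 2π = 1.472037 rad → L = 5.11·(4.789077 + 4.191153 + 1.472037) = 5.11·10.452267 = 53.411085 m
Shortest: LSR with L = 28.836897 m ≈ 28.8369 m

28.8369 m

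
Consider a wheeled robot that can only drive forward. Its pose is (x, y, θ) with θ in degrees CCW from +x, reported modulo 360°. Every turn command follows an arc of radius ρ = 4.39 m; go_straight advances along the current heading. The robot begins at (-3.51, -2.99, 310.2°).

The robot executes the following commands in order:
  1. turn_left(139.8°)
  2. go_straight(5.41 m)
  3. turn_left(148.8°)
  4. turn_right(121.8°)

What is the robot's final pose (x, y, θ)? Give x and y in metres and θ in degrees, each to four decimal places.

set_pose: (x, y, θ) = (-3.5100, -2.9900, 310.2000°), ρ = 4.39
turn_left(139.8°): centre at ρ to the left, rotate +139.8° → (4.2331, -0.1564, 450.0000° ≡ 90.0000°)
go_straight(5.41): x += 5.41·cos θ, y += 5.41·sin θ → (4.2331, 5.2536, 90.0000°)
turn_left(148.8°): centre at ρ to the left, rotate +148.8° → (-3.9120, 7.5277, 238.8000°)
turn_right(121.8°): centre at ρ to the right, rotate −121.8° → (-11.5786, 7.8088, 117.0000°)

(-11.5786, 7.8088, 117.0000°)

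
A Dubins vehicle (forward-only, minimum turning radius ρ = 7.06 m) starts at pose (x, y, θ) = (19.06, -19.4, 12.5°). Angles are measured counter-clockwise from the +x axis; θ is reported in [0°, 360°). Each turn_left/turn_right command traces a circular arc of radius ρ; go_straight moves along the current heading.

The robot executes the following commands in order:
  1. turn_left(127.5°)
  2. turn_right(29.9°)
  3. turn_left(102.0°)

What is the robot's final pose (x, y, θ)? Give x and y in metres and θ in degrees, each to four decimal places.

(9.5964, -0.5626, 212.1000°)

set_pose: (x, y, θ) = (19.0600, -19.4000, 12.5000°), ρ = 7.06
turn_left(127.5°): centre at ρ to the left, rotate +127.5° → (22.0700, -7.0991, 140.0000°)
turn_right(29.9°): centre at ρ to the right, rotate −29.9° → (19.9781, -4.1170, 110.1000°)
turn_left(102.0°): centre at ρ to the left, rotate +102.0° → (9.5964, -0.5626, 212.1000°)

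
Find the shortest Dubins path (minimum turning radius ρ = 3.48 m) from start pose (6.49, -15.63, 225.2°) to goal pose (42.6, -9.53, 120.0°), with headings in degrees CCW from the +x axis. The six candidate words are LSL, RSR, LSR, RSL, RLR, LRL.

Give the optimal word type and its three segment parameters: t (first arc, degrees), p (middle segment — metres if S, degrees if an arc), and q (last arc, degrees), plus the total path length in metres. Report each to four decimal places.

LSL: t = 147.3398°, p = 31.3754 m, q = 107.4602°, L = 46.8513 m

Let ψ = atan2(Δy, Δx) = atan2(6.10, 36.11) = 9.5884° be the start→goal bearing.
Normalize: d = |goal − start| / ρ = 36.621607/3.48 = 10.523450, α = (θ_start − ψ) mod 360° = 215.6116° = 3.763133 rad, β = (θ_goal − ψ) mod 360° = 110.4116° = 1.927047 rad.
Common terms: sin α = -0.582288, cos α = -0.812982, sin β = 0.937211, cos β = -0.348763, cos(α−β) = -0.262189, d² = 110.743006. Work in radians in the unit-radius frame; every candidate has L = ρ·(t + p + q).
LSL: p² = 2 + d² − 2cos(α−β) + 2d(sin α − sin β) = 81.286633; p = √p² = 9.015910; φ = atan2(cos β − cos α, d + sin α − sin β) = 0.051512 rad; t = (φ − α) mod 2π = 2.571564 rad, q = (β − φ) mod 2π = 1.875535 rad → L = 3.48·(2.571564 + 9.015910 + 1.875535) = 3.48·13.463009 = 46.851271 m
RSR: p² = 2 + d² − 2cos(α−β) + 2d(sin β − sin α) = 145.248136; p = √p² = 12.051893; φ = atan2(cos α − cos β, d − sin α + sin β) = -0.038528 rad; t = (α − φ) mod 2π = 3.801661 rad, q = (φ − β) mod 2π = 4.317611 rad → L = 3.48·(3.801661 + 12.051893 + 4.317611) = 3.48·20.171165 = 70.195655 m
LSR: p² = d² − 2 + 2cos(α−β) + 2d(sin α + sin β) = 115.688655; p = √p² = 10.755866; φ = atan2(−cos α − cos β, d + sin α + sin β) − atan2(−2, p) = 0.290236 rad; t = (φ − α) mod 2π = 2.810288 rad, q = (φ − β) mod 2π = 4.646375 rad → L = 3.48·(2.810288 + 10.755866 + 4.646375) = 3.48·18.212529 = 63.379601 m
RSL: p² = d² − 2 + 2cos(α−β) − 2d(sin α + sin β) = 100.748601; p = √p² = 10.037360; φ = atan2(cos α + cos β, d − sin α − sin β) − atan2(2, p) = -0.310436 rad; t = (α − φ) mod 2π = 4.073569 rad, q = (β − φ) mod 2π = 2.237482 rad → L = 3.48·(4.073569 + 10.037360 + 2.237482) = 3.48·16.348411 = 56.892471 m
RLR: c = (6 − d² + 2cos(α−β) + 2d(sin α − sin β))/8 = -17.156017, |c| > 1 → infeasible
LRL: c = (6 − d² + 2cos(α−β) − 2d(sin α − sin β))/8 = -9.160829, |c| > 1 → infeasible
Shortest: LSL with L = 46.851271 m ≈ 46.8513 m
Convert LSL to answer units (arcs ×180/π): t = 2.571564·180/π = 147.3398°, p = ρ·p = 3.48·9.015910 = 31.3754 m, q = 1.875535·180/π = 107.4602°, L = 46.8513 m.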